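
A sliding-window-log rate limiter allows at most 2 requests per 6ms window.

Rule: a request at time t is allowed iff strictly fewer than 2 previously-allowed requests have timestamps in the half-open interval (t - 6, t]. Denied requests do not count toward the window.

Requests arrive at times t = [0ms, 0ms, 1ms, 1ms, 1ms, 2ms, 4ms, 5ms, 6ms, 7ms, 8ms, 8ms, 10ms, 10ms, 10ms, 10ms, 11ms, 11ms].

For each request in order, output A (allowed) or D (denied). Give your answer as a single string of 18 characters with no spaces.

Tracking allowed requests in the window:
  req#1 t=0ms: ALLOW
  req#2 t=0ms: ALLOW
  req#3 t=1ms: DENY
  req#4 t=1ms: DENY
  req#5 t=1ms: DENY
  req#6 t=2ms: DENY
  req#7 t=4ms: DENY
  req#8 t=5ms: DENY
  req#9 t=6ms: ALLOW
  req#10 t=7ms: ALLOW
  req#11 t=8ms: DENY
  req#12 t=8ms: DENY
  req#13 t=10ms: DENY
  req#14 t=10ms: DENY
  req#15 t=10ms: DENY
  req#16 t=10ms: DENY
  req#17 t=11ms: DENY
  req#18 t=11ms: DENY

Answer: AADDDDDDAADDDDDDDD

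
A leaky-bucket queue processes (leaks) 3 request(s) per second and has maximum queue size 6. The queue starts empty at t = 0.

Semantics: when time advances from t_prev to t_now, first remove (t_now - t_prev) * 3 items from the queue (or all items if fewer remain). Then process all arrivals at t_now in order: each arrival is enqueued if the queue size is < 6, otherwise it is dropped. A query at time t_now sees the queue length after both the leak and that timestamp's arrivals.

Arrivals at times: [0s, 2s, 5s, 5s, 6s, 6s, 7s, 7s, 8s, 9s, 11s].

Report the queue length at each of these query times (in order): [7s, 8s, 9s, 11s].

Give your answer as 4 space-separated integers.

Queue lengths at query times:
  query t=7s: backlog = 2
  query t=8s: backlog = 1
  query t=9s: backlog = 1
  query t=11s: backlog = 1

Answer: 2 1 1 1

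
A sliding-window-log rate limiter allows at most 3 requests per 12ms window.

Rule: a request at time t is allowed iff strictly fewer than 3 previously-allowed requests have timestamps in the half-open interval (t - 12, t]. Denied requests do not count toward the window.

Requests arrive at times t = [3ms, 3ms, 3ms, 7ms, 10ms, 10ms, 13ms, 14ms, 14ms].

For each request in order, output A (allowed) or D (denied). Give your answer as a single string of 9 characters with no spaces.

Tracking allowed requests in the window:
  req#1 t=3ms: ALLOW
  req#2 t=3ms: ALLOW
  req#3 t=3ms: ALLOW
  req#4 t=7ms: DENY
  req#5 t=10ms: DENY
  req#6 t=10ms: DENY
  req#7 t=13ms: DENY
  req#8 t=14ms: DENY
  req#9 t=14ms: DENY

Answer: AAADDDDDD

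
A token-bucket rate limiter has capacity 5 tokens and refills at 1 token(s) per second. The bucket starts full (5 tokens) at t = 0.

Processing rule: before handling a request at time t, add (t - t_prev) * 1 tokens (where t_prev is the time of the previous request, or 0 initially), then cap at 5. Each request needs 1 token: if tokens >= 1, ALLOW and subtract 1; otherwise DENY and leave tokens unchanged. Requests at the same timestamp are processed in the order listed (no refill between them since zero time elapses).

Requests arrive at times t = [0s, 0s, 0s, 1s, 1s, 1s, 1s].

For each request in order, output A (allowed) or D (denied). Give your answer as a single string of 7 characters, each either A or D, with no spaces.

Simulating step by step:
  req#1 t=0s: ALLOW
  req#2 t=0s: ALLOW
  req#3 t=0s: ALLOW
  req#4 t=1s: ALLOW
  req#5 t=1s: ALLOW
  req#6 t=1s: ALLOW
  req#7 t=1s: DENY

Answer: AAAAAAD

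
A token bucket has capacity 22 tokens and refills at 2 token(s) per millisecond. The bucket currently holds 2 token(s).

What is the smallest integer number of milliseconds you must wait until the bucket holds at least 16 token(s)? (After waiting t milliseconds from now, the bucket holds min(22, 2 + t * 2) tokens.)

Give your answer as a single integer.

Need 2 + t * 2 >= 16, so t >= 14/2.
Smallest integer t = ceil(14/2) = 7.

Answer: 7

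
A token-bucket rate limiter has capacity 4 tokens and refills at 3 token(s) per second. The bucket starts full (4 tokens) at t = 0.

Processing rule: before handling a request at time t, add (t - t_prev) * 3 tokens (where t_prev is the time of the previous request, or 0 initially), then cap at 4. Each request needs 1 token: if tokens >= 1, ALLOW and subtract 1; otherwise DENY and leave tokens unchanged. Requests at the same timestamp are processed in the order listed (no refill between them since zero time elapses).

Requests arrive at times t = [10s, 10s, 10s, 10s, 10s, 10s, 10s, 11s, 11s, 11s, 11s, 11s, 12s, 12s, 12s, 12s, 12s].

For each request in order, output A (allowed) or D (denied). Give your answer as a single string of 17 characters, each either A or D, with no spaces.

Answer: AAAADDDAAADDAAADD

Derivation:
Simulating step by step:
  req#1 t=10s: ALLOW
  req#2 t=10s: ALLOW
  req#3 t=10s: ALLOW
  req#4 t=10s: ALLOW
  req#5 t=10s: DENY
  req#6 t=10s: DENY
  req#7 t=10s: DENY
  req#8 t=11s: ALLOW
  req#9 t=11s: ALLOW
  req#10 t=11s: ALLOW
  req#11 t=11s: DENY
  req#12 t=11s: DENY
  req#13 t=12s: ALLOW
  req#14 t=12s: ALLOW
  req#15 t=12s: ALLOW
  req#16 t=12s: DENY
  req#17 t=12s: DENY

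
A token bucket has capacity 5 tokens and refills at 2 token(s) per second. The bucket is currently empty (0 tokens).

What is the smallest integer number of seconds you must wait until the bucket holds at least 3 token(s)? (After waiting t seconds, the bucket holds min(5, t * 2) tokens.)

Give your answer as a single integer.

Need t * 2 >= 3, so t >= 3/2.
Smallest integer t = ceil(3/2) = 2.

Answer: 2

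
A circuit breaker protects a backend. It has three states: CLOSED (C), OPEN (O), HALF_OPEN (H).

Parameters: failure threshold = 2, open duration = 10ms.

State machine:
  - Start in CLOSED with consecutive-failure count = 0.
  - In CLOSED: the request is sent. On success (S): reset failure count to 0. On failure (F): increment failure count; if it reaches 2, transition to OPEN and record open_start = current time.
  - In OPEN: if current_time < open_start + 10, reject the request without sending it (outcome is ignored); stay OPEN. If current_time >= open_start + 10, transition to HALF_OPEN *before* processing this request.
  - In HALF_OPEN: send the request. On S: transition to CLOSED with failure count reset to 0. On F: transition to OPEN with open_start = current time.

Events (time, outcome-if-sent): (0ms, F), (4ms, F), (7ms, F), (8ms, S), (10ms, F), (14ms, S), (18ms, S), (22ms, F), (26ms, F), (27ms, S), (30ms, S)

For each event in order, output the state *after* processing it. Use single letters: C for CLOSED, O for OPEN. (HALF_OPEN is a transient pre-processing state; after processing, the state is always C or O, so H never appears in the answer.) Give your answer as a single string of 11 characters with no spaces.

Answer: COOOOCCCOOO

Derivation:
State after each event:
  event#1 t=0ms outcome=F: state=CLOSED
  event#2 t=4ms outcome=F: state=OPEN
  event#3 t=7ms outcome=F: state=OPEN
  event#4 t=8ms outcome=S: state=OPEN
  event#5 t=10ms outcome=F: state=OPEN
  event#6 t=14ms outcome=S: state=CLOSED
  event#7 t=18ms outcome=S: state=CLOSED
  event#8 t=22ms outcome=F: state=CLOSED
  event#9 t=26ms outcome=F: state=OPEN
  event#10 t=27ms outcome=S: state=OPEN
  event#11 t=30ms outcome=S: state=OPEN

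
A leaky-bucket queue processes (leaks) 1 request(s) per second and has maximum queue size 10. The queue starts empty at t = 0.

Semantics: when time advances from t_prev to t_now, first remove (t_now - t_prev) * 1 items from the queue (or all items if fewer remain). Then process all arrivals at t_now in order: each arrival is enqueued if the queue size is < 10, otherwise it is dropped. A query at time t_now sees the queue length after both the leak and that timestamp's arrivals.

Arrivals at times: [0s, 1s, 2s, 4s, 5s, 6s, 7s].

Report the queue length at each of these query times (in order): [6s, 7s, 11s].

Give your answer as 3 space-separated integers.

Queue lengths at query times:
  query t=6s: backlog = 1
  query t=7s: backlog = 1
  query t=11s: backlog = 0

Answer: 1 1 0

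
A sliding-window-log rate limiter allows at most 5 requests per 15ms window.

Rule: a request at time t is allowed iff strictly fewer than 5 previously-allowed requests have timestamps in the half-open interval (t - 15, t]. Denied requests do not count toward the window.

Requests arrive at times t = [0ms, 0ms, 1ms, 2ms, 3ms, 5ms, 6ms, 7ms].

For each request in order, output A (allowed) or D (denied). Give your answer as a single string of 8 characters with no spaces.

Tracking allowed requests in the window:
  req#1 t=0ms: ALLOW
  req#2 t=0ms: ALLOW
  req#3 t=1ms: ALLOW
  req#4 t=2ms: ALLOW
  req#5 t=3ms: ALLOW
  req#6 t=5ms: DENY
  req#7 t=6ms: DENY
  req#8 t=7ms: DENY

Answer: AAAAADDD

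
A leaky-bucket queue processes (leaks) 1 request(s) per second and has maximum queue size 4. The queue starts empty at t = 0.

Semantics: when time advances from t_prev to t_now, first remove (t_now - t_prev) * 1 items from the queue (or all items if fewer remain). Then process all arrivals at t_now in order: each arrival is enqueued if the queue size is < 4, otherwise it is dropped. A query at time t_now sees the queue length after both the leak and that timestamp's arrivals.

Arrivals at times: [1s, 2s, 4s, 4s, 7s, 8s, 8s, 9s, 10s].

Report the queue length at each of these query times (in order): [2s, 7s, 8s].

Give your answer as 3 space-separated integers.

Answer: 1 1 2

Derivation:
Queue lengths at query times:
  query t=2s: backlog = 1
  query t=7s: backlog = 1
  query t=8s: backlog = 2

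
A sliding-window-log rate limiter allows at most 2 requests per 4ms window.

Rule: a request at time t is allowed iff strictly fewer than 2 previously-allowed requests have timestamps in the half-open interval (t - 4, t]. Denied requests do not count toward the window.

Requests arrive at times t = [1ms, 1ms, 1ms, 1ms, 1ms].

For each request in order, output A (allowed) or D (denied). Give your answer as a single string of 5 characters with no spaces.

Answer: AADDD

Derivation:
Tracking allowed requests in the window:
  req#1 t=1ms: ALLOW
  req#2 t=1ms: ALLOW
  req#3 t=1ms: DENY
  req#4 t=1ms: DENY
  req#5 t=1ms: DENY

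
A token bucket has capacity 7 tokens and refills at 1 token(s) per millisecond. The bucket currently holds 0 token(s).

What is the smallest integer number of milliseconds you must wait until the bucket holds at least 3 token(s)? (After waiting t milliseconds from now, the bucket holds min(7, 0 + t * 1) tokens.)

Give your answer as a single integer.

Answer: 3

Derivation:
Need 0 + t * 1 >= 3, so t >= 3/1.
Smallest integer t = ceil(3/1) = 3.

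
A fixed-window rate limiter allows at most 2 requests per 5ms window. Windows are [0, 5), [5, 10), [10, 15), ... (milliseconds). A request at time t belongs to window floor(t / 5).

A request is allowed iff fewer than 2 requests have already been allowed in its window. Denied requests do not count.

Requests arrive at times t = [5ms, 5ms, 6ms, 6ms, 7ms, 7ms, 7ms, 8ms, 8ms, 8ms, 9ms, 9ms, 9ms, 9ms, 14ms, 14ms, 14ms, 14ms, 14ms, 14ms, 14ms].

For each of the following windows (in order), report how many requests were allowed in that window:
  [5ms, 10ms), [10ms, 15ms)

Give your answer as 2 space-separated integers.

Answer: 2 2

Derivation:
Processing requests:
  req#1 t=5ms (window 1): ALLOW
  req#2 t=5ms (window 1): ALLOW
  req#3 t=6ms (window 1): DENY
  req#4 t=6ms (window 1): DENY
  req#5 t=7ms (window 1): DENY
  req#6 t=7ms (window 1): DENY
  req#7 t=7ms (window 1): DENY
  req#8 t=8ms (window 1): DENY
  req#9 t=8ms (window 1): DENY
  req#10 t=8ms (window 1): DENY
  req#11 t=9ms (window 1): DENY
  req#12 t=9ms (window 1): DENY
  req#13 t=9ms (window 1): DENY
  req#14 t=9ms (window 1): DENY
  req#15 t=14ms (window 2): ALLOW
  req#16 t=14ms (window 2): ALLOW
  req#17 t=14ms (window 2): DENY
  req#18 t=14ms (window 2): DENY
  req#19 t=14ms (window 2): DENY
  req#20 t=14ms (window 2): DENY
  req#21 t=14ms (window 2): DENY

Allowed counts by window: 2 2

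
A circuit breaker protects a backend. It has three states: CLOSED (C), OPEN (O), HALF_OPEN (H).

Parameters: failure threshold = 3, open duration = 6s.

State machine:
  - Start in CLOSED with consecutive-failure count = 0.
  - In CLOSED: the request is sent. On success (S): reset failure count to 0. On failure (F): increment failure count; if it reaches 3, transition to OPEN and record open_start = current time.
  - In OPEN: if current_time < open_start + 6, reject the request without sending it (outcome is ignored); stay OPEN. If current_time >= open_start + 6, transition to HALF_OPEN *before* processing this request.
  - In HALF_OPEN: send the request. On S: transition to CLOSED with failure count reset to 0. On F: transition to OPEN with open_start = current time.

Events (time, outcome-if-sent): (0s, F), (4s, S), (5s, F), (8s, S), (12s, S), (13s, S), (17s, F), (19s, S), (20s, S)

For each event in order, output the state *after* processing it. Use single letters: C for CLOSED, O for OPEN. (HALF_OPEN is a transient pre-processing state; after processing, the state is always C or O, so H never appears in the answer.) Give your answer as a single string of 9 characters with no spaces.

Answer: CCCCCCCCC

Derivation:
State after each event:
  event#1 t=0s outcome=F: state=CLOSED
  event#2 t=4s outcome=S: state=CLOSED
  event#3 t=5s outcome=F: state=CLOSED
  event#4 t=8s outcome=S: state=CLOSED
  event#5 t=12s outcome=S: state=CLOSED
  event#6 t=13s outcome=S: state=CLOSED
  event#7 t=17s outcome=F: state=CLOSED
  event#8 t=19s outcome=S: state=CLOSED
  event#9 t=20s outcome=S: state=CLOSED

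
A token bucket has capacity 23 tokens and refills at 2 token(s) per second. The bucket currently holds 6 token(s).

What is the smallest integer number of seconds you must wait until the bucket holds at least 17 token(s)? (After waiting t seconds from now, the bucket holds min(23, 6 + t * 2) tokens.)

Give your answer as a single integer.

Answer: 6

Derivation:
Need 6 + t * 2 >= 17, so t >= 11/2.
Smallest integer t = ceil(11/2) = 6.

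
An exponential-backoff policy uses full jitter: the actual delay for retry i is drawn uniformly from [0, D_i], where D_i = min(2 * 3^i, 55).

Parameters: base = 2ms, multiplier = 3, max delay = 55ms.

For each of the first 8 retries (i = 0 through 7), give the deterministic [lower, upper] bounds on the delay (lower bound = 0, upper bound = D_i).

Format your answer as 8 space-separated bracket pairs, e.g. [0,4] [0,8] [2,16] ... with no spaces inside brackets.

Computing bounds per retry:
  i=0: D_i=min(2*3^0,55)=2, bounds=[0,2]
  i=1: D_i=min(2*3^1,55)=6, bounds=[0,6]
  i=2: D_i=min(2*3^2,55)=18, bounds=[0,18]
  i=3: D_i=min(2*3^3,55)=54, bounds=[0,54]
  i=4: D_i=min(2*3^4,55)=55, bounds=[0,55]
  i=5: D_i=min(2*3^5,55)=55, bounds=[0,55]
  i=6: D_i=min(2*3^6,55)=55, bounds=[0,55]
  i=7: D_i=min(2*3^7,55)=55, bounds=[0,55]

Answer: [0,2] [0,6] [0,18] [0,54] [0,55] [0,55] [0,55] [0,55]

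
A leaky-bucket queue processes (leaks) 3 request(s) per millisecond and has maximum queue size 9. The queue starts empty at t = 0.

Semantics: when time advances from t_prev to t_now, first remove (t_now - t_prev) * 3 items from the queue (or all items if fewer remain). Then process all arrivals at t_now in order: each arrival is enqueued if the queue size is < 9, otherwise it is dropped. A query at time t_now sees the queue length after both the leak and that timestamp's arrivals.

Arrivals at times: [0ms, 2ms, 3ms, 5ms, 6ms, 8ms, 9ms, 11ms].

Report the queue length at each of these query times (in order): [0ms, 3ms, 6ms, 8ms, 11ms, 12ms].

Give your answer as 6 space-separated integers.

Answer: 1 1 1 1 1 0

Derivation:
Queue lengths at query times:
  query t=0ms: backlog = 1
  query t=3ms: backlog = 1
  query t=6ms: backlog = 1
  query t=8ms: backlog = 1
  query t=11ms: backlog = 1
  query t=12ms: backlog = 0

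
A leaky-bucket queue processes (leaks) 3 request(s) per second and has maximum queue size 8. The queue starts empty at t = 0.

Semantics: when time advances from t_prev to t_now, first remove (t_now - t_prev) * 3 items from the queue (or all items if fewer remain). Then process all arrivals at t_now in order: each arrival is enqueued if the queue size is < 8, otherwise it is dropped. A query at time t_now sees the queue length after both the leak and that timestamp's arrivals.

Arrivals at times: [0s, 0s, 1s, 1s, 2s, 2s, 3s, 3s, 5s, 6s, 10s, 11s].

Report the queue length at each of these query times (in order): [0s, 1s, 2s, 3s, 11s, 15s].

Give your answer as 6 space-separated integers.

Queue lengths at query times:
  query t=0s: backlog = 2
  query t=1s: backlog = 2
  query t=2s: backlog = 2
  query t=3s: backlog = 2
  query t=11s: backlog = 1
  query t=15s: backlog = 0

Answer: 2 2 2 2 1 0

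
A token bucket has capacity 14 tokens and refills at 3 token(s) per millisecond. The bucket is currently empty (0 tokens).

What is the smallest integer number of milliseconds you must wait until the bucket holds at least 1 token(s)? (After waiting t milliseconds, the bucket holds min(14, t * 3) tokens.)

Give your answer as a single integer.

Need t * 3 >= 1, so t >= 1/3.
Smallest integer t = ceil(1/3) = 1.

Answer: 1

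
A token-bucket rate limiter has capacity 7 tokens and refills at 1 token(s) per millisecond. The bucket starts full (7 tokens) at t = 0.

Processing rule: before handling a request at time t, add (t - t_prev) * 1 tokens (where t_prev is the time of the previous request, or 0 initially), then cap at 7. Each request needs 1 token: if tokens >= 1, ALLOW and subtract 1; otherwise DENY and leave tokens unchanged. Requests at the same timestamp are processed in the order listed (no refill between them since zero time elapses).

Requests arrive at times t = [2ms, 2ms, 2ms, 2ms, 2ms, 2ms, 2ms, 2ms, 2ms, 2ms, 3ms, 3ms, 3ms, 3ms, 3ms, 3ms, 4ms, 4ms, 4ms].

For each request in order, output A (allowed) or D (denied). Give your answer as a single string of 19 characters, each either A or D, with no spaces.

Simulating step by step:
  req#1 t=2ms: ALLOW
  req#2 t=2ms: ALLOW
  req#3 t=2ms: ALLOW
  req#4 t=2ms: ALLOW
  req#5 t=2ms: ALLOW
  req#6 t=2ms: ALLOW
  req#7 t=2ms: ALLOW
  req#8 t=2ms: DENY
  req#9 t=2ms: DENY
  req#10 t=2ms: DENY
  req#11 t=3ms: ALLOW
  req#12 t=3ms: DENY
  req#13 t=3ms: DENY
  req#14 t=3ms: DENY
  req#15 t=3ms: DENY
  req#16 t=3ms: DENY
  req#17 t=4ms: ALLOW
  req#18 t=4ms: DENY
  req#19 t=4ms: DENY

Answer: AAAAAAADDDADDDDDADD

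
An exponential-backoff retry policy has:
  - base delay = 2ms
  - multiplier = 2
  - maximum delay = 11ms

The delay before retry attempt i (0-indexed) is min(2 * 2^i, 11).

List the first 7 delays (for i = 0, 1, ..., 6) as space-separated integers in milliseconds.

Computing each delay:
  i=0: min(2*2^0, 11) = 2
  i=1: min(2*2^1, 11) = 4
  i=2: min(2*2^2, 11) = 8
  i=3: min(2*2^3, 11) = 11
  i=4: min(2*2^4, 11) = 11
  i=5: min(2*2^5, 11) = 11
  i=6: min(2*2^6, 11) = 11

Answer: 2 4 8 11 11 11 11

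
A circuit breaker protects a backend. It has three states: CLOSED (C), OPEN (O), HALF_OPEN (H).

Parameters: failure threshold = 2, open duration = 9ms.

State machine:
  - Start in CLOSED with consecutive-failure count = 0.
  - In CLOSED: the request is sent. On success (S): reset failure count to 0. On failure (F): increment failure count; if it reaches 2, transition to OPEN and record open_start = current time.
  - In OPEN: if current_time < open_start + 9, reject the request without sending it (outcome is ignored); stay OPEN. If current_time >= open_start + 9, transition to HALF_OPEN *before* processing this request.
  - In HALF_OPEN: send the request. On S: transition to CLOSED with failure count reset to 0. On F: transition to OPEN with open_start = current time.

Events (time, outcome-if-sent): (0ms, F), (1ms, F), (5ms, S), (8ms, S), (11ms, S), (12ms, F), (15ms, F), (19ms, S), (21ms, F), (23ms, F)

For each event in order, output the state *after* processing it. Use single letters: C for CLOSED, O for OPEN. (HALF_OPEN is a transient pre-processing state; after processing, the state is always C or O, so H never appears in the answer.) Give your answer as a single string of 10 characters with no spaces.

State after each event:
  event#1 t=0ms outcome=F: state=CLOSED
  event#2 t=1ms outcome=F: state=OPEN
  event#3 t=5ms outcome=S: state=OPEN
  event#4 t=8ms outcome=S: state=OPEN
  event#5 t=11ms outcome=S: state=CLOSED
  event#6 t=12ms outcome=F: state=CLOSED
  event#7 t=15ms outcome=F: state=OPEN
  event#8 t=19ms outcome=S: state=OPEN
  event#9 t=21ms outcome=F: state=OPEN
  event#10 t=23ms outcome=F: state=OPEN

Answer: COOOCCOOOO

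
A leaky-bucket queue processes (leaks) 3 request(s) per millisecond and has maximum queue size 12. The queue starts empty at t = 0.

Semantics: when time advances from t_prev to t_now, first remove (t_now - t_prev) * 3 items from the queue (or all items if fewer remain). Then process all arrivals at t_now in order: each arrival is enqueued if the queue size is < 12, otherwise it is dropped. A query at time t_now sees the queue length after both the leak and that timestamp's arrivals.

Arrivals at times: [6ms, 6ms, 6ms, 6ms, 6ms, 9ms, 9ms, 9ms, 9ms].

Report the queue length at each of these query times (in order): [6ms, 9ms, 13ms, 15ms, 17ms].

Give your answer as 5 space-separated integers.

Answer: 5 4 0 0 0

Derivation:
Queue lengths at query times:
  query t=6ms: backlog = 5
  query t=9ms: backlog = 4
  query t=13ms: backlog = 0
  query t=15ms: backlog = 0
  query t=17ms: backlog = 0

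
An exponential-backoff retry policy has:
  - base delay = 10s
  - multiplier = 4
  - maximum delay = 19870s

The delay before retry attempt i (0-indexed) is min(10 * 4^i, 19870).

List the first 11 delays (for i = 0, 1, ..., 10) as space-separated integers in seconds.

Answer: 10 40 160 640 2560 10240 19870 19870 19870 19870 19870

Derivation:
Computing each delay:
  i=0: min(10*4^0, 19870) = 10
  i=1: min(10*4^1, 19870) = 40
  i=2: min(10*4^2, 19870) = 160
  i=3: min(10*4^3, 19870) = 640
  i=4: min(10*4^4, 19870) = 2560
  i=5: min(10*4^5, 19870) = 10240
  i=6: min(10*4^6, 19870) = 19870
  i=7: min(10*4^7, 19870) = 19870
  i=8: min(10*4^8, 19870) = 19870
  i=9: min(10*4^9, 19870) = 19870
  i=10: min(10*4^10, 19870) = 19870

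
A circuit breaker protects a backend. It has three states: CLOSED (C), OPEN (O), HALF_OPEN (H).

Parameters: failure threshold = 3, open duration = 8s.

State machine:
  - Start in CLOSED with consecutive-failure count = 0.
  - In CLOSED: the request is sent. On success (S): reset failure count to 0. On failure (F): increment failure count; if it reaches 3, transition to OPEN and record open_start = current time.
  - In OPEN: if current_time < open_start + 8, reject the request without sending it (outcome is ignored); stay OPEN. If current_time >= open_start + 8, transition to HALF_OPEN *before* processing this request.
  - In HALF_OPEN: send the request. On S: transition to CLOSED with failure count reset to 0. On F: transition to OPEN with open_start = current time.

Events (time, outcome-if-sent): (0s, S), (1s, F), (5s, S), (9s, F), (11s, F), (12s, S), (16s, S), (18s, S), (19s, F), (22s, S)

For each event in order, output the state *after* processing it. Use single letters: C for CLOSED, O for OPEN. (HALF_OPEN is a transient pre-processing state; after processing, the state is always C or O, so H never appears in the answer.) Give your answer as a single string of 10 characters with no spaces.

Answer: CCCCCCCCCC

Derivation:
State after each event:
  event#1 t=0s outcome=S: state=CLOSED
  event#2 t=1s outcome=F: state=CLOSED
  event#3 t=5s outcome=S: state=CLOSED
  event#4 t=9s outcome=F: state=CLOSED
  event#5 t=11s outcome=F: state=CLOSED
  event#6 t=12s outcome=S: state=CLOSED
  event#7 t=16s outcome=S: state=CLOSED
  event#8 t=18s outcome=S: state=CLOSED
  event#9 t=19s outcome=F: state=CLOSED
  event#10 t=22s outcome=S: state=CLOSED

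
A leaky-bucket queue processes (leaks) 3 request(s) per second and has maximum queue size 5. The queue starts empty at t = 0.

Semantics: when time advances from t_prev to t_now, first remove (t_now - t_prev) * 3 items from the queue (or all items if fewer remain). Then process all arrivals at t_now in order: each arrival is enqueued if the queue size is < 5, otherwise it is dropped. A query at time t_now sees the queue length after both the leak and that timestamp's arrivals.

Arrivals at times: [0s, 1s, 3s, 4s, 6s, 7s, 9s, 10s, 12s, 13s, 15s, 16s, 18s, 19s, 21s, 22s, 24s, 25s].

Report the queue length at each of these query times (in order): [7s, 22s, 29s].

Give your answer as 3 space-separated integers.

Answer: 1 1 0

Derivation:
Queue lengths at query times:
  query t=7s: backlog = 1
  query t=22s: backlog = 1
  query t=29s: backlog = 0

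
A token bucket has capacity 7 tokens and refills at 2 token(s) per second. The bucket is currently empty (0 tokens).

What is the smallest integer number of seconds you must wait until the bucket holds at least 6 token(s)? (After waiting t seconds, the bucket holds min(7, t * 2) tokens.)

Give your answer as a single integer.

Answer: 3

Derivation:
Need t * 2 >= 6, so t >= 6/2.
Smallest integer t = ceil(6/2) = 3.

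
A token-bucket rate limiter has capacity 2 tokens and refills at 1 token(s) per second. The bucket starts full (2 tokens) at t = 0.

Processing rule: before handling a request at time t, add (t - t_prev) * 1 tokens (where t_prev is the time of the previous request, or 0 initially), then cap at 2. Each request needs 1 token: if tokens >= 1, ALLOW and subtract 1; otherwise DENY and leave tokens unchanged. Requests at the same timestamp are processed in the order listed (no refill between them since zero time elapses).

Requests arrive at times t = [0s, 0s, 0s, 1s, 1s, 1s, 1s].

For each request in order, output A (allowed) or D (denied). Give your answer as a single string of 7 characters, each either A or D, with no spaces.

Simulating step by step:
  req#1 t=0s: ALLOW
  req#2 t=0s: ALLOW
  req#3 t=0s: DENY
  req#4 t=1s: ALLOW
  req#5 t=1s: DENY
  req#6 t=1s: DENY
  req#7 t=1s: DENY

Answer: AADADDD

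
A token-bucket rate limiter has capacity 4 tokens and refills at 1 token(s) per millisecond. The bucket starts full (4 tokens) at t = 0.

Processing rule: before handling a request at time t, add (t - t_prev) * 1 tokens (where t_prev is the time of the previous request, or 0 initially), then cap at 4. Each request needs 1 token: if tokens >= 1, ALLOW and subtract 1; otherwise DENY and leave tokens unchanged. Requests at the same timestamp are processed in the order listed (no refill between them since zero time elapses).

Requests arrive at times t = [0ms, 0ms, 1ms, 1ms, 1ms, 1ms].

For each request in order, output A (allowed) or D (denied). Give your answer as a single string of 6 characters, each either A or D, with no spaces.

Simulating step by step:
  req#1 t=0ms: ALLOW
  req#2 t=0ms: ALLOW
  req#3 t=1ms: ALLOW
  req#4 t=1ms: ALLOW
  req#5 t=1ms: ALLOW
  req#6 t=1ms: DENY

Answer: AAAAAD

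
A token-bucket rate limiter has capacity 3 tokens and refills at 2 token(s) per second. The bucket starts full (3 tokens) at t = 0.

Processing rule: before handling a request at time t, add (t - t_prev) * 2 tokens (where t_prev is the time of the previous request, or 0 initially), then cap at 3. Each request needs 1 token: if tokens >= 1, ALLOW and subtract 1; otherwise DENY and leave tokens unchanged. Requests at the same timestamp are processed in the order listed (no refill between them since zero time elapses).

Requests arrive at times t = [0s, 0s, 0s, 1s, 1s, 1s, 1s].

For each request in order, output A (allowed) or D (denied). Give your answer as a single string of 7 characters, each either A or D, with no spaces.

Simulating step by step:
  req#1 t=0s: ALLOW
  req#2 t=0s: ALLOW
  req#3 t=0s: ALLOW
  req#4 t=1s: ALLOW
  req#5 t=1s: ALLOW
  req#6 t=1s: DENY
  req#7 t=1s: DENY

Answer: AAAAADD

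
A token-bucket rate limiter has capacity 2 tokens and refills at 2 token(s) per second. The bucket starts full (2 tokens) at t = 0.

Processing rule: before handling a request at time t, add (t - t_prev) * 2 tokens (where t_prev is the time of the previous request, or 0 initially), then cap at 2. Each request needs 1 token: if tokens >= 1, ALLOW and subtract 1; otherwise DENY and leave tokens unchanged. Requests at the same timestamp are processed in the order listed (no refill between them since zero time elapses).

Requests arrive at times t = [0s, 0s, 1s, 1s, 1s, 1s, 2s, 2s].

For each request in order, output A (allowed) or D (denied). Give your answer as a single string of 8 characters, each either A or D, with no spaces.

Simulating step by step:
  req#1 t=0s: ALLOW
  req#2 t=0s: ALLOW
  req#3 t=1s: ALLOW
  req#4 t=1s: ALLOW
  req#5 t=1s: DENY
  req#6 t=1s: DENY
  req#7 t=2s: ALLOW
  req#8 t=2s: ALLOW

Answer: AAAADDAA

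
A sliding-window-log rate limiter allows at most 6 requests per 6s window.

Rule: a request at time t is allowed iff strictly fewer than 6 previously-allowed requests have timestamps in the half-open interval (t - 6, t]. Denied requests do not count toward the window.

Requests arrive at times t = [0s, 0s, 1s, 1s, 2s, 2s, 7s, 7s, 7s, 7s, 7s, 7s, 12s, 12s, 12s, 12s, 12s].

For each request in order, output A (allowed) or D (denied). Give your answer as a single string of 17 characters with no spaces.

Answer: AAAAAAAAAADDAADDD

Derivation:
Tracking allowed requests in the window:
  req#1 t=0s: ALLOW
  req#2 t=0s: ALLOW
  req#3 t=1s: ALLOW
  req#4 t=1s: ALLOW
  req#5 t=2s: ALLOW
  req#6 t=2s: ALLOW
  req#7 t=7s: ALLOW
  req#8 t=7s: ALLOW
  req#9 t=7s: ALLOW
  req#10 t=7s: ALLOW
  req#11 t=7s: DENY
  req#12 t=7s: DENY
  req#13 t=12s: ALLOW
  req#14 t=12s: ALLOW
  req#15 t=12s: DENY
  req#16 t=12s: DENY
  req#17 t=12s: DENY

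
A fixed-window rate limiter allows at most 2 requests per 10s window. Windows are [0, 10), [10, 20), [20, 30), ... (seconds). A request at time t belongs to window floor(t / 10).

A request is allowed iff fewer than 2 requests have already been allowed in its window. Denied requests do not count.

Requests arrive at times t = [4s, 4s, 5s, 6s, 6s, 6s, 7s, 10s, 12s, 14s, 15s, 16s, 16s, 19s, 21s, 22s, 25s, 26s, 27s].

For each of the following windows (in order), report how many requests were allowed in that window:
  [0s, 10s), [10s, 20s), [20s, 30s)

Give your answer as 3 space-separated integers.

Processing requests:
  req#1 t=4s (window 0): ALLOW
  req#2 t=4s (window 0): ALLOW
  req#3 t=5s (window 0): DENY
  req#4 t=6s (window 0): DENY
  req#5 t=6s (window 0): DENY
  req#6 t=6s (window 0): DENY
  req#7 t=7s (window 0): DENY
  req#8 t=10s (window 1): ALLOW
  req#9 t=12s (window 1): ALLOW
  req#10 t=14s (window 1): DENY
  req#11 t=15s (window 1): DENY
  req#12 t=16s (window 1): DENY
  req#13 t=16s (window 1): DENY
  req#14 t=19s (window 1): DENY
  req#15 t=21s (window 2): ALLOW
  req#16 t=22s (window 2): ALLOW
  req#17 t=25s (window 2): DENY
  req#18 t=26s (window 2): DENY
  req#19 t=27s (window 2): DENY

Allowed counts by window: 2 2 2

Answer: 2 2 2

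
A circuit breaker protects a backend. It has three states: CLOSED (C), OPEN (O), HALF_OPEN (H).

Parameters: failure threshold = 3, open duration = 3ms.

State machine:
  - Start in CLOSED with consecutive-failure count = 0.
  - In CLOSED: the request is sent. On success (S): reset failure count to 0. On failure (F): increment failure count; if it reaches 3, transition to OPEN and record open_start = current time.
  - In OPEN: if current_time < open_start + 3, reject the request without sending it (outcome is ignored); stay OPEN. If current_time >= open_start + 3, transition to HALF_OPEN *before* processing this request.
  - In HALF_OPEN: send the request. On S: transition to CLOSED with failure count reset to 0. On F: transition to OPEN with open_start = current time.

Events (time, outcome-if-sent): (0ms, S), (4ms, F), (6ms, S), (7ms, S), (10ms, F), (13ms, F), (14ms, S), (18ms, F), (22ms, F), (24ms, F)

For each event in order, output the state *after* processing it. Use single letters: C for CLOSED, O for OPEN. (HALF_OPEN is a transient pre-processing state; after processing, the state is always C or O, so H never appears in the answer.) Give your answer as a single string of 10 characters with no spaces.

Answer: CCCCCCCCCO

Derivation:
State after each event:
  event#1 t=0ms outcome=S: state=CLOSED
  event#2 t=4ms outcome=F: state=CLOSED
  event#3 t=6ms outcome=S: state=CLOSED
  event#4 t=7ms outcome=S: state=CLOSED
  event#5 t=10ms outcome=F: state=CLOSED
  event#6 t=13ms outcome=F: state=CLOSED
  event#7 t=14ms outcome=S: state=CLOSED
  event#8 t=18ms outcome=F: state=CLOSED
  event#9 t=22ms outcome=F: state=CLOSED
  event#10 t=24ms outcome=F: state=OPEN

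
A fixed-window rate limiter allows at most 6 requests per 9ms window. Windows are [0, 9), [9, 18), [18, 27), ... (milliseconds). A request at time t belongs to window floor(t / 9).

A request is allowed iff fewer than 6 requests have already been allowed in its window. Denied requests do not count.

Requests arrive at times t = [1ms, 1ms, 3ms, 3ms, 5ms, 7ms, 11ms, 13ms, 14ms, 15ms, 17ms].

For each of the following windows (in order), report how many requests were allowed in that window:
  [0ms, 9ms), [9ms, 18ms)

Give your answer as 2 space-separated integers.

Processing requests:
  req#1 t=1ms (window 0): ALLOW
  req#2 t=1ms (window 0): ALLOW
  req#3 t=3ms (window 0): ALLOW
  req#4 t=3ms (window 0): ALLOW
  req#5 t=5ms (window 0): ALLOW
  req#6 t=7ms (window 0): ALLOW
  req#7 t=11ms (window 1): ALLOW
  req#8 t=13ms (window 1): ALLOW
  req#9 t=14ms (window 1): ALLOW
  req#10 t=15ms (window 1): ALLOW
  req#11 t=17ms (window 1): ALLOW

Allowed counts by window: 6 5

Answer: 6 5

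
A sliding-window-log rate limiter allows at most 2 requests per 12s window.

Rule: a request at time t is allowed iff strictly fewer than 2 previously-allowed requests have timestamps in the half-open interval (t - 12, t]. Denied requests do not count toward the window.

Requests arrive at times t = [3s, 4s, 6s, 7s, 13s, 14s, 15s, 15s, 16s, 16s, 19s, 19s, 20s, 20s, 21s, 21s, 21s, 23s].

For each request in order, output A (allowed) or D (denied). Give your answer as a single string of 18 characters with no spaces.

Answer: AADDDDADADDDDDDDDD

Derivation:
Tracking allowed requests in the window:
  req#1 t=3s: ALLOW
  req#2 t=4s: ALLOW
  req#3 t=6s: DENY
  req#4 t=7s: DENY
  req#5 t=13s: DENY
  req#6 t=14s: DENY
  req#7 t=15s: ALLOW
  req#8 t=15s: DENY
  req#9 t=16s: ALLOW
  req#10 t=16s: DENY
  req#11 t=19s: DENY
  req#12 t=19s: DENY
  req#13 t=20s: DENY
  req#14 t=20s: DENY
  req#15 t=21s: DENY
  req#16 t=21s: DENY
  req#17 t=21s: DENY
  req#18 t=23s: DENY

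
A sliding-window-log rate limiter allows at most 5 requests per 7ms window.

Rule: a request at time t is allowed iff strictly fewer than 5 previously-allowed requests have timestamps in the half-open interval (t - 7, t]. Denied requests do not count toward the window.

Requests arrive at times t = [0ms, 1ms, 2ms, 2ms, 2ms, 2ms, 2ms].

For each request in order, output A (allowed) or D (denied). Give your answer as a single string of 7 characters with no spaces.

Answer: AAAAADD

Derivation:
Tracking allowed requests in the window:
  req#1 t=0ms: ALLOW
  req#2 t=1ms: ALLOW
  req#3 t=2ms: ALLOW
  req#4 t=2ms: ALLOW
  req#5 t=2ms: ALLOW
  req#6 t=2ms: DENY
  req#7 t=2ms: DENY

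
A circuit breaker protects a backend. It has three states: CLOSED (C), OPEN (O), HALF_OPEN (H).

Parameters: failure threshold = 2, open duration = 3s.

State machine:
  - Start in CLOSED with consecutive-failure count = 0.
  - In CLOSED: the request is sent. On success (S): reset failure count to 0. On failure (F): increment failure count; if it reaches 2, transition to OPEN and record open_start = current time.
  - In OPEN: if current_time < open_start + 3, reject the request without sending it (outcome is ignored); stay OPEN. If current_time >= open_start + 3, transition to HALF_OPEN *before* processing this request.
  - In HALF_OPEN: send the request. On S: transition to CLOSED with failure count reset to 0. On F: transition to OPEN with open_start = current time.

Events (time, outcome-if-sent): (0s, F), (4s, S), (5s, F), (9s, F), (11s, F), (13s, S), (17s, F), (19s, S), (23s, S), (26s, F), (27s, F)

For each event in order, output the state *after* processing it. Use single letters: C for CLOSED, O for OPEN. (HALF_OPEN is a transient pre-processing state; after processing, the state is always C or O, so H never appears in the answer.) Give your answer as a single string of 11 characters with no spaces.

Answer: CCCOOCCCCCO

Derivation:
State after each event:
  event#1 t=0s outcome=F: state=CLOSED
  event#2 t=4s outcome=S: state=CLOSED
  event#3 t=5s outcome=F: state=CLOSED
  event#4 t=9s outcome=F: state=OPEN
  event#5 t=11s outcome=F: state=OPEN
  event#6 t=13s outcome=S: state=CLOSED
  event#7 t=17s outcome=F: state=CLOSED
  event#8 t=19s outcome=S: state=CLOSED
  event#9 t=23s outcome=S: state=CLOSED
  event#10 t=26s outcome=F: state=CLOSED
  event#11 t=27s outcome=F: state=OPEN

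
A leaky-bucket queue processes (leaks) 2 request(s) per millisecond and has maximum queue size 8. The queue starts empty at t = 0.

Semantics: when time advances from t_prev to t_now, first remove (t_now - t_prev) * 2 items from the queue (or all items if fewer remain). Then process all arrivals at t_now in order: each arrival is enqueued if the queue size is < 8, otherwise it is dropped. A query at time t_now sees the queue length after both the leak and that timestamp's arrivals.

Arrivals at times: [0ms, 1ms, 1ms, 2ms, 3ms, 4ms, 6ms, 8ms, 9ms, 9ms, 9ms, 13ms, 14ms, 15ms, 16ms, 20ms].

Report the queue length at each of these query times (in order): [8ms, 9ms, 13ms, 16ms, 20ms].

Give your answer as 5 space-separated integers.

Queue lengths at query times:
  query t=8ms: backlog = 1
  query t=9ms: backlog = 3
  query t=13ms: backlog = 1
  query t=16ms: backlog = 1
  query t=20ms: backlog = 1

Answer: 1 3 1 1 1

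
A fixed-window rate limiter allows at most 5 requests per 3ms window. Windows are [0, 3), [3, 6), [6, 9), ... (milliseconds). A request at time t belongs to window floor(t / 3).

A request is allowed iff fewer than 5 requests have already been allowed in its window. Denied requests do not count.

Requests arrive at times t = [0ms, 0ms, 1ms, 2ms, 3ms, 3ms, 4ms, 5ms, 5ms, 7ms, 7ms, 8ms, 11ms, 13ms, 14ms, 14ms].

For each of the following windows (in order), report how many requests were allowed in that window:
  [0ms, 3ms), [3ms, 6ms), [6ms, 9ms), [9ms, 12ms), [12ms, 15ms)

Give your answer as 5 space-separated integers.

Processing requests:
  req#1 t=0ms (window 0): ALLOW
  req#2 t=0ms (window 0): ALLOW
  req#3 t=1ms (window 0): ALLOW
  req#4 t=2ms (window 0): ALLOW
  req#5 t=3ms (window 1): ALLOW
  req#6 t=3ms (window 1): ALLOW
  req#7 t=4ms (window 1): ALLOW
  req#8 t=5ms (window 1): ALLOW
  req#9 t=5ms (window 1): ALLOW
  req#10 t=7ms (window 2): ALLOW
  req#11 t=7ms (window 2): ALLOW
  req#12 t=8ms (window 2): ALLOW
  req#13 t=11ms (window 3): ALLOW
  req#14 t=13ms (window 4): ALLOW
  req#15 t=14ms (window 4): ALLOW
  req#16 t=14ms (window 4): ALLOW

Allowed counts by window: 4 5 3 1 3

Answer: 4 5 3 1 3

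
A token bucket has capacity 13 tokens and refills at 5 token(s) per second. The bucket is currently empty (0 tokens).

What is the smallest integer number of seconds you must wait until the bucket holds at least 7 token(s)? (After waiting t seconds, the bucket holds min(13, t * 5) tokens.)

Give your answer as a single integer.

Need t * 5 >= 7, so t >= 7/5.
Smallest integer t = ceil(7/5) = 2.

Answer: 2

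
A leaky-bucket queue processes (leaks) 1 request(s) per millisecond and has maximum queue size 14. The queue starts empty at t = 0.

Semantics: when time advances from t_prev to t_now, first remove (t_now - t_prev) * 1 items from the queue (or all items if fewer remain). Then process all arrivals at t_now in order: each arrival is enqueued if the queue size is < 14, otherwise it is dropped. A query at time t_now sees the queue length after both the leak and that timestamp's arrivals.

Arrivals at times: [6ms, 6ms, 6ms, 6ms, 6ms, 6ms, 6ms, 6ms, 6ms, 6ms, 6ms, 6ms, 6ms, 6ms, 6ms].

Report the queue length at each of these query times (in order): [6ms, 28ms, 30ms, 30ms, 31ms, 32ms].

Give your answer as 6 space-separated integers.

Answer: 14 0 0 0 0 0

Derivation:
Queue lengths at query times:
  query t=6ms: backlog = 14
  query t=28ms: backlog = 0
  query t=30ms: backlog = 0
  query t=30ms: backlog = 0
  query t=31ms: backlog = 0
  query t=32ms: backlog = 0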